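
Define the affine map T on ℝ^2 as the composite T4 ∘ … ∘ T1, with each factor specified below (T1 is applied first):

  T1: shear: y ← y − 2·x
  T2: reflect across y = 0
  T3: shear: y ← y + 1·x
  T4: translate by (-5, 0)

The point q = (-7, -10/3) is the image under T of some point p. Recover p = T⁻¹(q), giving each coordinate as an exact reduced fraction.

p = (-2, -8/3)

T1 = [1 0 0; -2 1 0; 0 0 1]
T2·T1 = [1 0 0; 2 -1 0; 0 0 1]
T3·…·T1 = [1 0 0; 3 -1 0; 0 0 1]
T4·…·T1 = [1 0 -5; 3 -1 0; 0 0 1]
det M = -1; M⁻¹ = [1 0 5; 3 -1 15; 0 0 1]
M⁻¹ · (-7, -10/3)ᵀ = (-2, -8/3)ᵀ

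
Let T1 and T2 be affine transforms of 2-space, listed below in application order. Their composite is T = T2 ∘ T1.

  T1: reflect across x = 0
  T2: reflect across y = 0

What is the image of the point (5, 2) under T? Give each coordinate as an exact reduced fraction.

T(p) = (-5, -2)

T1 reflect across x = 0: (5, 2) → (-5, 2)
T2 reflect across y = 0: (-5, 2) → (-5, -2)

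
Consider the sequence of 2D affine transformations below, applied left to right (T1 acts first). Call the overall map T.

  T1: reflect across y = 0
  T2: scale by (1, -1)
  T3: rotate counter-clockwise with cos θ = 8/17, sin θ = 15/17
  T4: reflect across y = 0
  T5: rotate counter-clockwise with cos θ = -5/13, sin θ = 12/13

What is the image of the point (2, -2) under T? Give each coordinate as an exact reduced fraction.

T1 reflect across y = 0: (2, -2) → (2, 2)
T2 scale by (1, -1): (2, 2) → (2, -2)
T3 rotate counter-clockwise with cos θ = 8/17, sin θ = 15/17: (2, -2) → (46/17, 14/17)
T4 reflect across y = 0: (46/17, 14/17) → (46/17, -14/17)
T5 rotate counter-clockwise with cos θ = -5/13, sin θ = 12/13: (46/17, -14/17) → (-62/221, 622/221)

T(p) = (-62/221, 622/221)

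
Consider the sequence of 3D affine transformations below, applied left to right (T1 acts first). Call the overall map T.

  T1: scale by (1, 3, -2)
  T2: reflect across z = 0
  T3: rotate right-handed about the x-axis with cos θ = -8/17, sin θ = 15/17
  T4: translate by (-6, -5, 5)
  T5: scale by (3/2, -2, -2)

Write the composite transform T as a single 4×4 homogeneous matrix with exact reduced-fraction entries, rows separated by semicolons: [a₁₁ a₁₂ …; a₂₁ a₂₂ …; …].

T1 = [1 0 0 0; 0 3 0 0; 0 0 -2 0; 0 0 0 1]
T2·T1 = [1 0 0 0; 0 3 0 0; 0 0 2 0; 0 0 0 1]
T3·…·T1 = [1 0 0 0; 0 -24/17 -30/17 0; 0 45/17 -16/17 0; 0 0 0 1]
T4·…·T1 = [1 0 0 -6; 0 -24/17 -30/17 -5; 0 45/17 -16/17 5; 0 0 0 1]
T5·…·T1 = [3/2 0 0 -9; 0 48/17 60/17 10; 0 -90/17 32/17 -10; 0 0 0 1]

T = [3/2 0 0 -9; 0 48/17 60/17 10; 0 -90/17 32/17 -10; 0 0 0 1]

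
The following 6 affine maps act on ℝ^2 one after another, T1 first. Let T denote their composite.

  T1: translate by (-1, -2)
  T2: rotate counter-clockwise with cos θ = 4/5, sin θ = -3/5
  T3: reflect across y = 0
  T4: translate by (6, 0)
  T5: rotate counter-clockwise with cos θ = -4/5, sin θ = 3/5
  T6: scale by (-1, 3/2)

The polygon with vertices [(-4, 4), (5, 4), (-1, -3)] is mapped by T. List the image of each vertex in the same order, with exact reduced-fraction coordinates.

image vertices: (-1/5, 42/5), (44/5, 42/5), (14/5, -21/10)

T1 translate by (-1, -2): (-4, 4) → (-5, 2); (5, 4) → (4, 2); (-1, -3) → (-2, -5)
T2 rotate counter-clockwise with cos θ = 4/5, sin θ = -3/5: (-5, 2) → (-14/5, 23/5); (4, 2) → (22/5, -4/5); (-2, -5) → (-23/5, -14/5)
T3 reflect across y = 0: (-14/5, 23/5) → (-14/5, -23/5); (22/5, -4/5) → (22/5, 4/5); (-23/5, -14/5) → (-23/5, 14/5)
T4 translate by (6, 0): (-14/5, -23/5) → (16/5, -23/5); (22/5, 4/5) → (52/5, 4/5); (-23/5, 14/5) → (7/5, 14/5)
T5 rotate counter-clockwise with cos θ = -4/5, sin θ = 3/5: (16/5, -23/5) → (1/5, 28/5); (52/5, 4/5) → (-44/5, 28/5); (7/5, 14/5) → (-14/5, -7/5)
T6 scale by (-1, 3/2): (1/5, 28/5) → (-1/5, 42/5); (-44/5, 28/5) → (44/5, 42/5); (-14/5, -7/5) → (14/5, -21/10)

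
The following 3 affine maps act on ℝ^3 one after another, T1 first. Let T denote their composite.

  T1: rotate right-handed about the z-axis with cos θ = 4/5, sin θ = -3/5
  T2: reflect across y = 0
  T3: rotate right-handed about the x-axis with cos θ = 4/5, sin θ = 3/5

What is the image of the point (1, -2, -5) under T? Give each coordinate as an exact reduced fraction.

T(p) = (-2/5, 119/25, -67/25)

T1 rotate right-handed about the z-axis with cos θ = 4/5, sin θ = -3/5: (1, -2, -5) → (-2/5, -11/5, -5)
T2 reflect across y = 0: (-2/5, -11/5, -5) → (-2/5, 11/5, -5)
T3 rotate right-handed about the x-axis with cos θ = 4/5, sin θ = 3/5: (-2/5, 11/5, -5) → (-2/5, 119/25, -67/25)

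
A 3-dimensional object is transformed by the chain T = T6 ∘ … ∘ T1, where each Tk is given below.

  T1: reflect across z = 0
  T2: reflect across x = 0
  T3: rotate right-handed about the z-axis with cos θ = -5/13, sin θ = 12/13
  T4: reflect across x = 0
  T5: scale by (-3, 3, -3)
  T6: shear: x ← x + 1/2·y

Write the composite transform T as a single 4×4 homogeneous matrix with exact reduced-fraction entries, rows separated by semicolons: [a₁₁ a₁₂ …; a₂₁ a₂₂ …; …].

T = [-3/13 -87/26 0 0; -36/13 -15/13 0 0; 0 0 3 0; 0 0 0 1]

T1 = [1 0 0 0; 0 1 0 0; 0 0 -1 0; 0 0 0 1]
T2·T1 = [-1 0 0 0; 0 1 0 0; 0 0 -1 0; 0 0 0 1]
T3·…·T1 = [5/13 -12/13 0 0; -12/13 -5/13 0 0; 0 0 -1 0; 0 0 0 1]
T4·…·T1 = [-5/13 12/13 0 0; -12/13 -5/13 0 0; 0 0 -1 0; 0 0 0 1]
T5·…·T1 = [15/13 -36/13 0 0; -36/13 -15/13 0 0; 0 0 3 0; 0 0 0 1]
T6·…·T1 = [-3/13 -87/26 0 0; -36/13 -15/13 0 0; 0 0 3 0; 0 0 0 1]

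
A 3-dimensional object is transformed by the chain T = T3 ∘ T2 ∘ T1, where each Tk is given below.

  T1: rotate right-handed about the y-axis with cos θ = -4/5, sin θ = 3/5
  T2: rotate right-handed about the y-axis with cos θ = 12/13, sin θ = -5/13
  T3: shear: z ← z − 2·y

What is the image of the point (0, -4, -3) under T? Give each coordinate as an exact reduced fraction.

T1 rotate right-handed about the y-axis with cos θ = -4/5, sin θ = 3/5: (0, -4, -3) → (-9/5, -4, 12/5)
T2 rotate right-handed about the y-axis with cos θ = 12/13, sin θ = -5/13: (-9/5, -4, 12/5) → (-168/65, -4, 99/65)
T3 shear: z ← z − 2·y: (-168/65, -4, 99/65) → (-168/65, -4, 619/65)

T(p) = (-168/65, -4, 619/65)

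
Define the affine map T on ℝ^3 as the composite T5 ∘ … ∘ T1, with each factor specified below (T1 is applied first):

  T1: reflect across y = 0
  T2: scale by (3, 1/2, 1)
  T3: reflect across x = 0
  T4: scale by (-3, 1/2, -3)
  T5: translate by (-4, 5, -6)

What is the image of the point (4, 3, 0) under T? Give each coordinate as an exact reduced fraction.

T(p) = (32, 17/4, -6)

T1 reflect across y = 0: (4, 3, 0) → (4, -3, 0)
T2 scale by (3, 1/2, 1): (4, -3, 0) → (12, -3/2, 0)
T3 reflect across x = 0: (12, -3/2, 0) → (-12, -3/2, 0)
T4 scale by (-3, 1/2, -3): (-12, -3/2, 0) → (36, -3/4, 0)
T5 translate by (-4, 5, -6): (36, -3/4, 0) → (32, 17/4, -6)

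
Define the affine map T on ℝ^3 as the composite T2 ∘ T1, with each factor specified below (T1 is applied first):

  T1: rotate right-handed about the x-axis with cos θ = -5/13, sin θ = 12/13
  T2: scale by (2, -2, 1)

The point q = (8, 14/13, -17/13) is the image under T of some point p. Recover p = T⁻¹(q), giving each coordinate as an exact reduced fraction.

p = (4, -1, 1)

T1 = [1 0 0 0; 0 -5/13 -12/13 0; 0 12/13 -5/13 0; 0 0 0 1]
T2·T1 = [2 0 0 0; 0 10/13 24/13 0; 0 12/13 -5/13 0; 0 0 0 1]
det M = -4; M⁻¹ = [1/2 0 0 0; 0 5/26 12/13 0; 0 6/13 -5/13 0; 0 0 0 1]
M⁻¹ · (8, 14/13, -17/13)ᵀ = (4, -1, 1)ᵀ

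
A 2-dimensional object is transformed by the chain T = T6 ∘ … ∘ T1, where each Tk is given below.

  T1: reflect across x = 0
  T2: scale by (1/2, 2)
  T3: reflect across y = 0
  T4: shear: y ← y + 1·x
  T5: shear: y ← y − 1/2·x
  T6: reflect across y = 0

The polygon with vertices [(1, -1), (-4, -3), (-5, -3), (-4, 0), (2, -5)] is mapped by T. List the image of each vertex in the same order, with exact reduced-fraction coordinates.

image vertices: (-1/2, -7/4), (2, -7), (5/2, -29/4), (2, -1), (-1, -19/2)

T1 reflect across x = 0: (1, -1) → (-1, -1); (-4, -3) → (4, -3); (-5, -3) → (5, -3); (-4, 0) → (4, 0); (2, -5) → (-2, -5)
T2 scale by (1/2, 2): (-1, -1) → (-1/2, -2); (4, -3) → (2, -6); (5, -3) → (5/2, -6); (4, 0) → (2, 0); (-2, -5) → (-1, -10)
T3 reflect across y = 0: (-1/2, -2) → (-1/2, 2); (2, -6) → (2, 6); (5/2, -6) → (5/2, 6); (2, 0) → (2, 0); (-1, -10) → (-1, 10)
T4 shear: y ← y + 1·x: (-1/2, 2) → (-1/2, 3/2); (2, 6) → (2, 8); (5/2, 6) → (5/2, 17/2); (2, 0) → (2, 2); (-1, 10) → (-1, 9)
T5 shear: y ← y − 1/2·x: (-1/2, 3/2) → (-1/2, 7/4); (2, 8) → (2, 7); (5/2, 17/2) → (5/2, 29/4); (2, 2) → (2, 1); (-1, 9) → (-1, 19/2)
T6 reflect across y = 0: (-1/2, 7/4) → (-1/2, -7/4); (2, 7) → (2, -7); (5/2, 29/4) → (5/2, -29/4); (2, 1) → (2, -1); (-1, 19/2) → (-1, -19/2)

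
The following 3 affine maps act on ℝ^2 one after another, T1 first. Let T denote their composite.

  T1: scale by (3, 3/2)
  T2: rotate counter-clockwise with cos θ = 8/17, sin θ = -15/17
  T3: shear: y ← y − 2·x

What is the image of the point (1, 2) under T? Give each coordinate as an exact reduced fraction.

T1 scale by (3, 3/2): (1, 2) → (3, 3)
T2 rotate counter-clockwise with cos θ = 8/17, sin θ = -15/17: (3, 3) → (69/17, -21/17)
T3 shear: y ← y − 2·x: (69/17, -21/17) → (69/17, -159/17)

T(p) = (69/17, -159/17)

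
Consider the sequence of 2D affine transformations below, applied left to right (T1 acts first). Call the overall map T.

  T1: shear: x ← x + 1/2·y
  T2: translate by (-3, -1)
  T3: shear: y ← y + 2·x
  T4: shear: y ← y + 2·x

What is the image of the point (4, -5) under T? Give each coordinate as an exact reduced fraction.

T(p) = (-3/2, -12)

T1 shear: x ← x + 1/2·y: (4, -5) → (3/2, -5)
T2 translate by (-3, -1): (3/2, -5) → (-3/2, -6)
T3 shear: y ← y + 2·x: (-3/2, -6) → (-3/2, -9)
T4 shear: y ← y + 2·x: (-3/2, -9) → (-3/2, -12)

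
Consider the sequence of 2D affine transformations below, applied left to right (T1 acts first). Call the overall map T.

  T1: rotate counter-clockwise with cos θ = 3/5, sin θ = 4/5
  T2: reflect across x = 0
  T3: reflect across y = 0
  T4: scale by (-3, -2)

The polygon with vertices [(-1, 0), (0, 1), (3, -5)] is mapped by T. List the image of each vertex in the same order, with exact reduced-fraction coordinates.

image vertices: (-9/5, -8/5), (-12/5, 6/5), (87/5, -6/5)

T1 rotate counter-clockwise with cos θ = 3/5, sin θ = 4/5: (-1, 0) → (-3/5, -4/5); (0, 1) → (-4/5, 3/5); (3, -5) → (29/5, -3/5)
T2 reflect across x = 0: (-3/5, -4/5) → (3/5, -4/5); (-4/5, 3/5) → (4/5, 3/5); (29/5, -3/5) → (-29/5, -3/5)
T3 reflect across y = 0: (3/5, -4/5) → (3/5, 4/5); (4/5, 3/5) → (4/5, -3/5); (-29/5, -3/5) → (-29/5, 3/5)
T4 scale by (-3, -2): (3/5, 4/5) → (-9/5, -8/5); (4/5, -3/5) → (-12/5, 6/5); (-29/5, 3/5) → (87/5, -6/5)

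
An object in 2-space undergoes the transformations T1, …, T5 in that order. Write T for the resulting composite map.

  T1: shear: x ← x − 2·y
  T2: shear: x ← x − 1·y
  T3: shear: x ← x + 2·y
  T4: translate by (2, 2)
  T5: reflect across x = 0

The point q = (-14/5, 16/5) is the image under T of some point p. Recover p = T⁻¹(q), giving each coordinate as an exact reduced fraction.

p = (2, 6/5)

T1 = [1 -2 0; 0 1 0; 0 0 1]
T2·T1 = [1 -3 0; 0 1 0; 0 0 1]
T3·…·T1 = [1 -1 0; 0 1 0; 0 0 1]
T4·…·T1 = [1 -1 2; 0 1 2; 0 0 1]
T5·…·T1 = [-1 1 -2; 0 1 2; 0 0 1]
det M = -1; M⁻¹ = [-1 1 -4; 0 1 -2; 0 0 1]
M⁻¹ · (-14/5, 16/5)ᵀ = (2, 6/5)ᵀ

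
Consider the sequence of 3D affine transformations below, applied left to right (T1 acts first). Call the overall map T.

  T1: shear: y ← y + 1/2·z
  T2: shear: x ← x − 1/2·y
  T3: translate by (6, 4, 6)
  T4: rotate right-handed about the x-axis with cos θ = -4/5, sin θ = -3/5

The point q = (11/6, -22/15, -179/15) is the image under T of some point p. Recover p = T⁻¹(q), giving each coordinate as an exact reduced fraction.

p = (-2, 3, 8/3)

T1 = [1 0 0 0; 0 1 1/2 0; 0 0 1 0; 0 0 0 1]
T2·T1 = [1 -1/2 -1/4 0; 0 1 1/2 0; 0 0 1 0; 0 0 0 1]
T3·…·T1 = [1 -1/2 -1/4 6; 0 1 1/2 4; 0 0 1 6; 0 0 0 1]
T4·…·T1 = [1 -1/2 -1/4 6; 0 -4/5 1/5 2/5; 0 -3/5 -11/10 -36/5; 0 0 0 1]
det M = 1; M⁻¹ = [1 -2/5 -3/10 -8; 0 -11/10 -1/5 -1; 0 3/5 -4/5 -6; 0 0 0 1]
M⁻¹ · (11/6, -22/15, -179/15)ᵀ = (-2, 3, 8/3)ᵀ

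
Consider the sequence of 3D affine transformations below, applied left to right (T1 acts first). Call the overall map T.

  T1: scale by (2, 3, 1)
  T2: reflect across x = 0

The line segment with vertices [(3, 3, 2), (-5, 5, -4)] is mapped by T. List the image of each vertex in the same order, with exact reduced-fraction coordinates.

image vertices: (-6, 9, 2), (10, 15, -4)

T1 scale by (2, 3, 1): (3, 3, 2) → (6, 9, 2); (-5, 5, -4) → (-10, 15, -4)
T2 reflect across x = 0: (6, 9, 2) → (-6, 9, 2); (-10, 15, -4) → (10, 15, -4)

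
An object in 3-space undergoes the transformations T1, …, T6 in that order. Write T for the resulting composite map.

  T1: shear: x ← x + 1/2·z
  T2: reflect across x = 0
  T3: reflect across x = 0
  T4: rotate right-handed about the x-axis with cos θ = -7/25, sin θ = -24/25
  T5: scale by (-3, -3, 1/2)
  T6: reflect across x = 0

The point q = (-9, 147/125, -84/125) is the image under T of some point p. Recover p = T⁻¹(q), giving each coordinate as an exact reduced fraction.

T1 = [1 0 1/2 0; 0 1 0 0; 0 0 1 0; 0 0 0 1]
T2·T1 = [-1 0 -1/2 0; 0 1 0 0; 0 0 1 0; 0 0 0 1]
T3·…·T1 = [1 0 1/2 0; 0 1 0 0; 0 0 1 0; 0 0 0 1]
T4·…·T1 = [1 0 1/2 0; 0 -7/25 24/25 0; 0 -24/25 -7/25 0; 0 0 0 1]
T5·…·T1 = [-3 0 -3/2 0; 0 21/25 -72/25 0; 0 -12/25 -7/50 0; 0 0 0 1]
T6·…·T1 = [3 0 3/2 0; 0 21/25 -72/25 0; 0 -12/25 -7/50 0; 0 0 0 1]
det M = -9/2; M⁻¹ = [1/3 4/25 7/25 0; 0 7/75 -48/25 0; 0 -8/25 -14/25 0; 0 0 0 1]
M⁻¹ · (-9, 147/125, -84/125)ᵀ = (-3, 7/5, 0)ᵀ

p = (-3, 7/5, 0)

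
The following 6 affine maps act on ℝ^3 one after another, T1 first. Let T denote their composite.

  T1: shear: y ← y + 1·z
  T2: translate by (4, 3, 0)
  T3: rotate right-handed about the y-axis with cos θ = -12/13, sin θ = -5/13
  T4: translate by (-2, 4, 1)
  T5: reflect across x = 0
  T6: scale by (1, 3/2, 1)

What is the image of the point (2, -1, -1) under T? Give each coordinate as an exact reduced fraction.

T(p) = (93/13, 15/2, 55/13)

T1 shear: y ← y + 1·z: (2, -1, -1) → (2, -2, -1)
T2 translate by (4, 3, 0): (2, -2, -1) → (6, 1, -1)
T3 rotate right-handed about the y-axis with cos θ = -12/13, sin θ = -5/13: (6, 1, -1) → (-67/13, 1, 42/13)
T4 translate by (-2, 4, 1): (-67/13, 1, 42/13) → (-93/13, 5, 55/13)
T5 reflect across x = 0: (-93/13, 5, 55/13) → (93/13, 5, 55/13)
T6 scale by (1, 3/2, 1): (93/13, 5, 55/13) → (93/13, 15/2, 55/13)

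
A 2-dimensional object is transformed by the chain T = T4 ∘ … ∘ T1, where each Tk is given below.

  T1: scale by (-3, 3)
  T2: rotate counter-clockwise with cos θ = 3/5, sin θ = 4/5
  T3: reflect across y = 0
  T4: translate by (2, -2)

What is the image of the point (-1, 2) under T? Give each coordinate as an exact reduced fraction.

T(p) = (-1, -8)

T1 scale by (-3, 3): (-1, 2) → (3, 6)
T2 rotate counter-clockwise with cos θ = 3/5, sin θ = 4/5: (3, 6) → (-3, 6)
T3 reflect across y = 0: (-3, 6) → (-3, -6)
T4 translate by (2, -2): (-3, -6) → (-1, -8)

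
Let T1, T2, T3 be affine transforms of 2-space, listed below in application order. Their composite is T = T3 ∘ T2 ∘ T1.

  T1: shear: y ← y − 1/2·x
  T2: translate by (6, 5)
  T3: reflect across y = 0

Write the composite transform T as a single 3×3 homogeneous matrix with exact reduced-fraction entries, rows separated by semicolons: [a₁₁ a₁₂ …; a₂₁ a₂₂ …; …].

T = [1 0 6; 1/2 -1 -5; 0 0 1]

T1 = [1 0 0; -1/2 1 0; 0 0 1]
T2·T1 = [1 0 6; -1/2 1 5; 0 0 1]
T3·…·T1 = [1 0 6; 1/2 -1 -5; 0 0 1]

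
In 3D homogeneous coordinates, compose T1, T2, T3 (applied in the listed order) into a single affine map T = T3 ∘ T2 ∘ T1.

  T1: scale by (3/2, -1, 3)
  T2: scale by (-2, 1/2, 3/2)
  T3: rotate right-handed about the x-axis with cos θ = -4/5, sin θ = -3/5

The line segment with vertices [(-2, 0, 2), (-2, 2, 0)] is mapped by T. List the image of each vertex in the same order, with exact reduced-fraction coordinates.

image vertices: (6, 27/5, -36/5), (6, 4/5, 3/5)

T1 scale by (3/2, -1, 3): (-2, 0, 2) → (-3, 0, 6); (-2, 2, 0) → (-3, -2, 0)
T2 scale by (-2, 1/2, 3/2): (-3, 0, 6) → (6, 0, 9); (-3, -2, 0) → (6, -1, 0)
T3 rotate right-handed about the x-axis with cos θ = -4/5, sin θ = -3/5: (6, 0, 9) → (6, 27/5, -36/5); (6, -1, 0) → (6, 4/5, 3/5)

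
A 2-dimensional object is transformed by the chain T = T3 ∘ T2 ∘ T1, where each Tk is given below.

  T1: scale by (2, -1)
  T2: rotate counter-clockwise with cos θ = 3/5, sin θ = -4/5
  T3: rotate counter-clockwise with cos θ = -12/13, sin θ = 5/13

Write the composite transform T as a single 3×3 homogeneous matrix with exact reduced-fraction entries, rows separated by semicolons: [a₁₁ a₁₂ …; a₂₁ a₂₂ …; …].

T1 = [2 0 0; 0 -1 0; 0 0 1]
T2·T1 = [6/5 -4/5 0; -8/5 -3/5 0; 0 0 1]
T3·…·T1 = [-32/65 63/65 0; 126/65 16/65 0; 0 0 1]

T = [-32/65 63/65 0; 126/65 16/65 0; 0 0 1]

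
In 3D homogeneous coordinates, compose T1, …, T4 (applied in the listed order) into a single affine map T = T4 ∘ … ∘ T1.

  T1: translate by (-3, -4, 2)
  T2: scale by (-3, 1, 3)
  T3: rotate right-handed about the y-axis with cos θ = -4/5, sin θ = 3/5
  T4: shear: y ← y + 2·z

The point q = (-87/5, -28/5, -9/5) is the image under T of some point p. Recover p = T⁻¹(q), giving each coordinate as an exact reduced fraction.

T1 = [1 0 0 -3; 0 1 0 -4; 0 0 1 2; 0 0 0 1]
T2·T1 = [-3 0 0 9; 0 1 0 -4; 0 0 3 6; 0 0 0 1]
T3·…·T1 = [12/5 0 9/5 -18/5; 0 1 0 -4; 9/5 0 -12/5 -51/5; 0 0 0 1]
T4·…·T1 = [12/5 0 9/5 -18/5; 18/5 1 -24/5 -122/5; 9/5 0 -12/5 -51/5; 0 0 0 1]
det M = -9; M⁻¹ = [4/15 0 1/5 3; 0 1 -2 4; 1/5 0 -4/15 -2; 0 0 0 1]
M⁻¹ · (-87/5, -28/5, -9/5)ᵀ = (-2, 2, -5)ᵀ

p = (-2, 2, -5)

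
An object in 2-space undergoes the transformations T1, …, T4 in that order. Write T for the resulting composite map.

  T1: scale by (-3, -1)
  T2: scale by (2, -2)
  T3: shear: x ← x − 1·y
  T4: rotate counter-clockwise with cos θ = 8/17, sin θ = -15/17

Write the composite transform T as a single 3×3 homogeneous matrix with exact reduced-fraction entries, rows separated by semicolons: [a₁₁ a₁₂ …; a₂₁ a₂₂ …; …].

T = [-48/17 14/17 0; 90/17 46/17 0; 0 0 1]

T1 = [-3 0 0; 0 -1 0; 0 0 1]
T2·T1 = [-6 0 0; 0 2 0; 0 0 1]
T3·…·T1 = [-6 -2 0; 0 2 0; 0 0 1]
T4·…·T1 = [-48/17 14/17 0; 90/17 46/17 0; 0 0 1]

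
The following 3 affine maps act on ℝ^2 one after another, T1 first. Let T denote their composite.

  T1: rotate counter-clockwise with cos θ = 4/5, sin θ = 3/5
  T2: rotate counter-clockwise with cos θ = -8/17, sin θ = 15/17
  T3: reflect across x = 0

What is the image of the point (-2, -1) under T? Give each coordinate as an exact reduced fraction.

T(p) = (-38/17, 1/17)

T1 rotate counter-clockwise with cos θ = 4/5, sin θ = 3/5: (-2, -1) → (-1, -2)
T2 rotate counter-clockwise with cos θ = -8/17, sin θ = 15/17: (-1, -2) → (38/17, 1/17)
T3 reflect across x = 0: (38/17, 1/17) → (-38/17, 1/17)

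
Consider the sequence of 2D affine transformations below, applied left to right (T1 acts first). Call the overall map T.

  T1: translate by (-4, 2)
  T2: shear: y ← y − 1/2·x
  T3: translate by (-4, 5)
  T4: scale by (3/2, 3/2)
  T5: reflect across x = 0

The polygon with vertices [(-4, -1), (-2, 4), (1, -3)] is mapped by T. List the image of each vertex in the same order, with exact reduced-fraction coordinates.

image vertices: (18, 15), (15, 21), (21/2, 33/4)

T1 translate by (-4, 2): (-4, -1) → (-8, 1); (-2, 4) → (-6, 6); (1, -3) → (-3, -1)
T2 shear: y ← y − 1/2·x: (-8, 1) → (-8, 5); (-6, 6) → (-6, 9); (-3, -1) → (-3, 1/2)
T3 translate by (-4, 5): (-8, 5) → (-12, 10); (-6, 9) → (-10, 14); (-3, 1/2) → (-7, 11/2)
T4 scale by (3/2, 3/2): (-12, 10) → (-18, 15); (-10, 14) → (-15, 21); (-7, 11/2) → (-21/2, 33/4)
T5 reflect across x = 0: (-18, 15) → (18, 15); (-15, 21) → (15, 21); (-21/2, 33/4) → (21/2, 33/4)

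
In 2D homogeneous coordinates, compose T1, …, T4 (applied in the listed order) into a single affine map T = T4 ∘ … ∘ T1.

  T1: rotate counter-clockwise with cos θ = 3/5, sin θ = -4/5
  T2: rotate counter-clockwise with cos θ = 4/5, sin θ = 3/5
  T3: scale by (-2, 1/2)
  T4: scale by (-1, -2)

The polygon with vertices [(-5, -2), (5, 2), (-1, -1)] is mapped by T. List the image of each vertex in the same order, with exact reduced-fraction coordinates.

T1 rotate counter-clockwise with cos θ = 3/5, sin θ = -4/5: (-5, -2) → (-23/5, 14/5); (5, 2) → (23/5, -14/5); (-1, -1) → (-7/5, 1/5)
T2 rotate counter-clockwise with cos θ = 4/5, sin θ = 3/5: (-23/5, 14/5) → (-134/25, -13/25); (23/5, -14/5) → (134/25, 13/25); (-7/5, 1/5) → (-31/25, -17/25)
T3 scale by (-2, 1/2): (-134/25, -13/25) → (268/25, -13/50); (134/25, 13/25) → (-268/25, 13/50); (-31/25, -17/25) → (62/25, -17/50)
T4 scale by (-1, -2): (268/25, -13/50) → (-268/25, 13/25); (-268/25, 13/50) → (268/25, -13/25); (62/25, -17/50) → (-62/25, 17/25)

image vertices: (-268/25, 13/25), (268/25, -13/25), (-62/25, 17/25)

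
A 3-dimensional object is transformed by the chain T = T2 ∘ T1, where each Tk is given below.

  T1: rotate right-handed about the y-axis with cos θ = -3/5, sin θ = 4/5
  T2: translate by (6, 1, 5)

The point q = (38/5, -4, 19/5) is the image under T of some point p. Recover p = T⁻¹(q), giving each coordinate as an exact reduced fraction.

p = (0, -5, 2)

T1 = [-3/5 0 4/5 0; 0 1 0 0; -4/5 0 -3/5 0; 0 0 0 1]
T2·T1 = [-3/5 0 4/5 6; 0 1 0 1; -4/5 0 -3/5 5; 0 0 0 1]
det M = 1; M⁻¹ = [-3/5 0 -4/5 38/5; 0 1 0 -1; 4/5 0 -3/5 -9/5; 0 0 0 1]
M⁻¹ · (38/5, -4, 19/5)ᵀ = (0, -5, 2)ᵀ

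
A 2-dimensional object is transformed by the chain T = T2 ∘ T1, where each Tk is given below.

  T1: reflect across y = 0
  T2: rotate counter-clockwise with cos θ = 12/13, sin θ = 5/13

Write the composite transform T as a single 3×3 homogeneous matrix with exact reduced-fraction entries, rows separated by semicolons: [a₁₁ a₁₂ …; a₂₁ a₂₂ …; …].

T1 = [1 0 0; 0 -1 0; 0 0 1]
T2·T1 = [12/13 5/13 0; 5/13 -12/13 0; 0 0 1]

T = [12/13 5/13 0; 5/13 -12/13 0; 0 0 1]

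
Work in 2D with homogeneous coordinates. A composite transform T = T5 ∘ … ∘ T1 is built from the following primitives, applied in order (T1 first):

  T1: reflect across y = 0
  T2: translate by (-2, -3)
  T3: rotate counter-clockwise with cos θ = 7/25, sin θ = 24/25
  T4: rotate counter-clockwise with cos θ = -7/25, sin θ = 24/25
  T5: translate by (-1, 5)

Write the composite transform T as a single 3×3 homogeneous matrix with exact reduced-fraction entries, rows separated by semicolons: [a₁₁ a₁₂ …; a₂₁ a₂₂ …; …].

T = [-1 0 1; 0 1 8; 0 0 1]

T1 = [1 0 0; 0 -1 0; 0 0 1]
T2·T1 = [1 0 -2; 0 -1 -3; 0 0 1]
T3·…·T1 = [7/25 24/25 58/25; 24/25 -7/25 -69/25; 0 0 1]
T4·…·T1 = [-1 0 2; 0 1 3; 0 0 1]
T5·…·T1 = [-1 0 1; 0 1 8; 0 0 1]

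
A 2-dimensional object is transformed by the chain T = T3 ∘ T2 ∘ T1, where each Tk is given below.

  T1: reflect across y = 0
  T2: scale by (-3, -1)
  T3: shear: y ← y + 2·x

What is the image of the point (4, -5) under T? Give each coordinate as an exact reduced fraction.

T1 reflect across y = 0: (4, -5) → (4, 5)
T2 scale by (-3, -1): (4, 5) → (-12, -5)
T3 shear: y ← y + 2·x: (-12, -5) → (-12, -29)

T(p) = (-12, -29)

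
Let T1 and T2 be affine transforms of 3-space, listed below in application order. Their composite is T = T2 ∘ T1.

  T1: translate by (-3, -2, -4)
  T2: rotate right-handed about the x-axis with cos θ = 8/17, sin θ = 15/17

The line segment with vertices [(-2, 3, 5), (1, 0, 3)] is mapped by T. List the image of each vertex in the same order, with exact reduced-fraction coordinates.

T1 translate by (-3, -2, -4): (-2, 3, 5) → (-5, 1, 1); (1, 0, 3) → (-2, -2, -1)
T2 rotate right-handed about the x-axis with cos θ = 8/17, sin θ = 15/17: (-5, 1, 1) → (-5, -7/17, 23/17); (-2, -2, -1) → (-2, -1/17, -38/17)

image vertices: (-5, -7/17, 23/17), (-2, -1/17, -38/17)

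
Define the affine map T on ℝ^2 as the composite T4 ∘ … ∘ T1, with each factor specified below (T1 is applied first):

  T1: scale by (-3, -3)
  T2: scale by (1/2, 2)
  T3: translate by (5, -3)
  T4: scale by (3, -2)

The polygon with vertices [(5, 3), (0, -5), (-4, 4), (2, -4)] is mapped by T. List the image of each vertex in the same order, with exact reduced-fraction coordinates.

T1 scale by (-3, -3): (5, 3) → (-15, -9); (0, -5) → (0, 15); (-4, 4) → (12, -12); (2, -4) → (-6, 12)
T2 scale by (1/2, 2): (-15, -9) → (-15/2, -18); (0, 15) → (0, 30); (12, -12) → (6, -24); (-6, 12) → (-3, 24)
T3 translate by (5, -3): (-15/2, -18) → (-5/2, -21); (0, 30) → (5, 27); (6, -24) → (11, -27); (-3, 24) → (2, 21)
T4 scale by (3, -2): (-5/2, -21) → (-15/2, 42); (5, 27) → (15, -54); (11, -27) → (33, 54); (2, 21) → (6, -42)

image vertices: (-15/2, 42), (15, -54), (33, 54), (6, -42)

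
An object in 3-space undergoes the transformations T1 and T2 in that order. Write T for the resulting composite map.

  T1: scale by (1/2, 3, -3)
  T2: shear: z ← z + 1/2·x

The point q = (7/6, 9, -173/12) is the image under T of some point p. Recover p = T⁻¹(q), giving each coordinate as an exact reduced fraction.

p = (7/3, 3, 5)

T1 = [1/2 0 0 0; 0 3 0 0; 0 0 -3 0; 0 0 0 1]
T2·T1 = [1/2 0 0 0; 0 3 0 0; 1/4 0 -3 0; 0 0 0 1]
det M = -9/2; M⁻¹ = [2 0 0 0; 0 1/3 0 0; 1/6 0 -1/3 0; 0 0 0 1]
M⁻¹ · (7/6, 9, -173/12)ᵀ = (7/3, 3, 5)ᵀ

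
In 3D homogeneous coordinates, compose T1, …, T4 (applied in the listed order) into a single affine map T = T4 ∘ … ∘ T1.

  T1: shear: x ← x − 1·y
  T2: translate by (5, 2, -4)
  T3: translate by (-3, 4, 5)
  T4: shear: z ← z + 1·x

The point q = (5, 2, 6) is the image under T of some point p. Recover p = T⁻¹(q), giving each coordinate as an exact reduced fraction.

T1 = [1 -1 0 0; 0 1 0 0; 0 0 1 0; 0 0 0 1]
T2·T1 = [1 -1 0 5; 0 1 0 2; 0 0 1 -4; 0 0 0 1]
T3·…·T1 = [1 -1 0 2; 0 1 0 6; 0 0 1 1; 0 0 0 1]
T4·…·T1 = [1 -1 0 2; 0 1 0 6; 1 -1 1 3; 0 0 0 1]
det M = 1; M⁻¹ = [1 1 0 -8; 0 1 0 -6; -1 0 1 -1; 0 0 0 1]
M⁻¹ · (5, 2, 6)ᵀ = (-1, -4, 0)ᵀ

p = (-1, -4, 0)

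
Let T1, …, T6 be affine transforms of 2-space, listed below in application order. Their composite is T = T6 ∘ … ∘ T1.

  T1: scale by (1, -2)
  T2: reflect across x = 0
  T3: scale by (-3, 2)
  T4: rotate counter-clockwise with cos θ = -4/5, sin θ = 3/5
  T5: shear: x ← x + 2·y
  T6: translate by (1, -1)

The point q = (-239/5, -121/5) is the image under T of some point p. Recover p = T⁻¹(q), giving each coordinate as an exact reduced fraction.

p = (-4, -5)

T1 = [1 0 0; 0 -2 0; 0 0 1]
T2·T1 = [-1 0 0; 0 -2 0; 0 0 1]
T3·…·T1 = [3 0 0; 0 -4 0; 0 0 1]
T4·…·T1 = [-12/5 12/5 0; 9/5 16/5 0; 0 0 1]
T5·…·T1 = [6/5 44/5 0; 9/5 16/5 0; 0 0 1]
T6·…·T1 = [6/5 44/5 1; 9/5 16/5 -1; 0 0 1]
det M = -12; M⁻¹ = [-4/15 11/15 1; 3/20 -1/10 -1/4; 0 0 1]
M⁻¹ · (-239/5, -121/5)ᵀ = (-4, -5)ᵀ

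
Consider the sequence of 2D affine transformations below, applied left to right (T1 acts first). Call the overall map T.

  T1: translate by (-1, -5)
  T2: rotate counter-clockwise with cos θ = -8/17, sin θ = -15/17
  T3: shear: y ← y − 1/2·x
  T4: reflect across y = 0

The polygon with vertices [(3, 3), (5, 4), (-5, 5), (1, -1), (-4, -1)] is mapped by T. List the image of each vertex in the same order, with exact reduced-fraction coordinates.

T1 translate by (-1, -5): (3, 3) → (2, -2); (5, 4) → (4, -1); (-5, 5) → (-6, 0); (1, -1) → (0, -6); (-4, -1) → (-5, -6)
T2 rotate counter-clockwise with cos θ = -8/17, sin θ = -15/17: (2, -2) → (-46/17, -14/17); (4, -1) → (-47/17, -52/17); (-6, 0) → (48/17, 90/17); (0, -6) → (-90/17, 48/17); (-5, -6) → (-50/17, 123/17)
T3 shear: y ← y − 1/2·x: (-46/17, -14/17) → (-46/17, 9/17); (-47/17, -52/17) → (-47/17, -57/34); (48/17, 90/17) → (48/17, 66/17); (-90/17, 48/17) → (-90/17, 93/17); (-50/17, 123/17) → (-50/17, 148/17)
T4 reflect across y = 0: (-46/17, 9/17) → (-46/17, -9/17); (-47/17, -57/34) → (-47/17, 57/34); (48/17, 66/17) → (48/17, -66/17); (-90/17, 93/17) → (-90/17, -93/17); (-50/17, 148/17) → (-50/17, -148/17)

image vertices: (-46/17, -9/17), (-47/17, 57/34), (48/17, -66/17), (-90/17, -93/17), (-50/17, -148/17)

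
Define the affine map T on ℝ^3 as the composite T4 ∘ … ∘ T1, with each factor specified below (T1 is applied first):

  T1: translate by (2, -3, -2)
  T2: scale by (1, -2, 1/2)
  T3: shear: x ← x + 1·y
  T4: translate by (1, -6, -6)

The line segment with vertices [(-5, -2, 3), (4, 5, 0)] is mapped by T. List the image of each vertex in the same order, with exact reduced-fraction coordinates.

T1 translate by (2, -3, -2): (-5, -2, 3) → (-3, -5, 1); (4, 5, 0) → (6, 2, -2)
T2 scale by (1, -2, 1/2): (-3, -5, 1) → (-3, 10, 1/2); (6, 2, -2) → (6, -4, -1)
T3 shear: x ← x + 1·y: (-3, 10, 1/2) → (7, 10, 1/2); (6, -4, -1) → (2, -4, -1)
T4 translate by (1, -6, -6): (7, 10, 1/2) → (8, 4, -11/2); (2, -4, -1) → (3, -10, -7)

image vertices: (8, 4, -11/2), (3, -10, -7)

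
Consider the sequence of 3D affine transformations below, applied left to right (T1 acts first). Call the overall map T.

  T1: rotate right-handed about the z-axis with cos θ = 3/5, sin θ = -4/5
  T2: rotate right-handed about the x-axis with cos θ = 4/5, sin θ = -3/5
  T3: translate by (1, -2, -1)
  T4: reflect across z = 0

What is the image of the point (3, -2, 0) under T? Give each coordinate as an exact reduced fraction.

T(p) = (6/5, -122/25, -29/25)

T1 rotate right-handed about the z-axis with cos θ = 3/5, sin θ = -4/5: (3, -2, 0) → (1/5, -18/5, 0)
T2 rotate right-handed about the x-axis with cos θ = 4/5, sin θ = -3/5: (1/5, -18/5, 0) → (1/5, -72/25, 54/25)
T3 translate by (1, -2, -1): (1/5, -72/25, 54/25) → (6/5, -122/25, 29/25)
T4 reflect across z = 0: (6/5, -122/25, 29/25) → (6/5, -122/25, -29/25)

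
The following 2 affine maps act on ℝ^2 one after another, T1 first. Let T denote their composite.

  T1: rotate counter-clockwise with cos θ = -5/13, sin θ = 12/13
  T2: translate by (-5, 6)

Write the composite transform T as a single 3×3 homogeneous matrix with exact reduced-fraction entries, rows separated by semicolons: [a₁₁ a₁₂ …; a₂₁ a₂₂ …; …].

T = [-5/13 -12/13 -5; 12/13 -5/13 6; 0 0 1]

T1 = [-5/13 -12/13 0; 12/13 -5/13 0; 0 0 1]
T2·T1 = [-5/13 -12/13 -5; 12/13 -5/13 6; 0 0 1]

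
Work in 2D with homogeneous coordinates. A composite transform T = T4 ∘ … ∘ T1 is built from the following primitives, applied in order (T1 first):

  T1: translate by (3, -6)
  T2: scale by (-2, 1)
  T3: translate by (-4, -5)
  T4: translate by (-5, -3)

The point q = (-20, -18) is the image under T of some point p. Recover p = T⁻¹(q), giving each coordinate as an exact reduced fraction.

p = (5/2, -4)

T1 = [1 0 3; 0 1 -6; 0 0 1]
T2·T1 = [-2 0 -6; 0 1 -6; 0 0 1]
T3·…·T1 = [-2 0 -10; 0 1 -11; 0 0 1]
T4·…·T1 = [-2 0 -15; 0 1 -14; 0 0 1]
det M = -2; M⁻¹ = [-1/2 0 -15/2; 0 1 14; 0 0 1]
M⁻¹ · (-20, -18)ᵀ = (5/2, -4)ᵀ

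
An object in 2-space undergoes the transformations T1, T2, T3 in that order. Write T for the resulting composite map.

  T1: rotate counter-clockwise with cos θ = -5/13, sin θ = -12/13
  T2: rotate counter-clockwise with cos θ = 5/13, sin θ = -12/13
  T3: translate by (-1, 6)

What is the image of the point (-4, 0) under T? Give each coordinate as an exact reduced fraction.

T1 rotate counter-clockwise with cos θ = -5/13, sin θ = -12/13: (-4, 0) → (20/13, 48/13)
T2 rotate counter-clockwise with cos θ = 5/13, sin θ = -12/13: (20/13, 48/13) → (4, 0)
T3 translate by (-1, 6): (4, 0) → (3, 6)

T(p) = (3, 6)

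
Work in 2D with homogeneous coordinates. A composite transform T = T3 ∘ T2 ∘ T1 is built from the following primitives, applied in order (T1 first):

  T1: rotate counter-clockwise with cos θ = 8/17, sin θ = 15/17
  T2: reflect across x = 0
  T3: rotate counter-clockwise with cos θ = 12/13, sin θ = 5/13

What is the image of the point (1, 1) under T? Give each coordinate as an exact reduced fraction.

T(p) = (-31/221, 311/221)

T1 rotate counter-clockwise with cos θ = 8/17, sin θ = 15/17: (1, 1) → (-7/17, 23/17)
T2 reflect across x = 0: (-7/17, 23/17) → (7/17, 23/17)
T3 rotate counter-clockwise with cos θ = 12/13, sin θ = 5/13: (7/17, 23/17) → (-31/221, 311/221)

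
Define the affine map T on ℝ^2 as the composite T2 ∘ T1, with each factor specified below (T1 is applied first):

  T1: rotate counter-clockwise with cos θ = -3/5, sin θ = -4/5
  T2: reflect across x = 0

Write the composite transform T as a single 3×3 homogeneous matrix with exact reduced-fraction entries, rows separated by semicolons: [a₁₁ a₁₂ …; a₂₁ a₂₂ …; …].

T = [3/5 -4/5 0; -4/5 -3/5 0; 0 0 1]

T1 = [-3/5 4/5 0; -4/5 -3/5 0; 0 0 1]
T2·T1 = [3/5 -4/5 0; -4/5 -3/5 0; 0 0 1]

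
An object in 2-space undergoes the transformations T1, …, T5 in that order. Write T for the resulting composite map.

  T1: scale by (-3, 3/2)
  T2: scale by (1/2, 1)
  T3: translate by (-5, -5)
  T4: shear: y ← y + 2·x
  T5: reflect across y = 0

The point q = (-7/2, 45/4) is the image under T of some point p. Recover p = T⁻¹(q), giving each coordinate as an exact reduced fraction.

p = (-1, 1/2)

T1 = [-3 0 0; 0 3/2 0; 0 0 1]
T2·T1 = [-3/2 0 0; 0 3/2 0; 0 0 1]
T3·…·T1 = [-3/2 0 -5; 0 3/2 -5; 0 0 1]
T4·…·T1 = [-3/2 0 -5; -3 3/2 -15; 0 0 1]
T5·…·T1 = [-3/2 0 -5; 3 -3/2 15; 0 0 1]
det M = 9/4; M⁻¹ = [-2/3 0 -10/3; -4/3 -2/3 10/3; 0 0 1]
M⁻¹ · (-7/2, 45/4)ᵀ = (-1, 1/2)ᵀ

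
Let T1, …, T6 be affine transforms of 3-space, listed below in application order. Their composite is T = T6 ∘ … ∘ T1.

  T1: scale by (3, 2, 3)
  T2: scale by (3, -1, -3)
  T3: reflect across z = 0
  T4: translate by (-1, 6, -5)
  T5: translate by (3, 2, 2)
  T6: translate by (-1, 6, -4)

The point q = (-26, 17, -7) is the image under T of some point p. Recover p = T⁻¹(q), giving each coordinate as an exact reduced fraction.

T1 = [3 0 0 0; 0 2 0 0; 0 0 3 0; 0 0 0 1]
T2·T1 = [9 0 0 0; 0 -2 0 0; 0 0 -9 0; 0 0 0 1]
T3·…·T1 = [9 0 0 0; 0 -2 0 0; 0 0 9 0; 0 0 0 1]
T4·…·T1 = [9 0 0 -1; 0 -2 0 6; 0 0 9 -5; 0 0 0 1]
T5·…·T1 = [9 0 0 2; 0 -2 0 8; 0 0 9 -3; 0 0 0 1]
T6·…·T1 = [9 0 0 1; 0 -2 0 14; 0 0 9 -7; 0 0 0 1]
det M = -162; M⁻¹ = [1/9 0 0 -1/9; 0 -1/2 0 7; 0 0 1/9 7/9; 0 0 0 1]
M⁻¹ · (-26, 17, -7)ᵀ = (-3, -3/2, 0)ᵀ

p = (-3, -3/2, 0)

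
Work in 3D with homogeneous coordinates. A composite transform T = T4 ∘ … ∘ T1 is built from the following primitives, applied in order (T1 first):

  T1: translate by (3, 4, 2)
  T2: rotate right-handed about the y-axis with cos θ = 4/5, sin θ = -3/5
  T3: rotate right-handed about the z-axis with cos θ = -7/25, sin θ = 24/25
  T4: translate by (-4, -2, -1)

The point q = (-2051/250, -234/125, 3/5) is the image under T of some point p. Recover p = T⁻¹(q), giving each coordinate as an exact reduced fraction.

p = (-1, 0, -3/2)

T1 = [1 0 0 3; 0 1 0 4; 0 0 1 2; 0 0 0 1]
T2·T1 = [4/5 0 -3/5 6/5; 0 1 0 4; 3/5 0 4/5 17/5; 0 0 0 1]
T3·…·T1 = [-28/125 -24/25 21/125 -522/125; 96/125 -7/25 -72/125 4/125; 3/5 0 4/5 17/5; 0 0 0 1]
T4·…·T1 = [-28/125 -24/25 21/125 -1022/125; 96/125 -7/25 -72/125 -246/125; 3/5 0 4/5 12/5; 0 0 0 1]
det M = 1; M⁻¹ = [-28/125 96/125 3/5 -44/25; -24/25 -7/25 0 -42/5; 21/125 -72/125 4/5 -42/25; 0 0 0 1]
M⁻¹ · (-2051/250, -234/125, 3/5)ᵀ = (-1, 0, -3/2)ᵀ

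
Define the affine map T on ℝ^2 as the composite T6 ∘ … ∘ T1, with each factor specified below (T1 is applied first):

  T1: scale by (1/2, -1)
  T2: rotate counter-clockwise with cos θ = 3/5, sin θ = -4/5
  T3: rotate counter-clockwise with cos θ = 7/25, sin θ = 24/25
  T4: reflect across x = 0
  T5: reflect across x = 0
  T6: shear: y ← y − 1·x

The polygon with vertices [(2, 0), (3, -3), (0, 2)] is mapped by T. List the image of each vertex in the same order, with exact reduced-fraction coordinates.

T1 scale by (1/2, -1): (2, 0) → (1, 0); (3, -3) → (3/2, 3); (0, 2) → (0, -2)
T2 rotate counter-clockwise with cos θ = 3/5, sin θ = -4/5: (1, 0) → (3/5, -4/5); (3/2, 3) → (33/10, 3/5); (0, -2) → (-8/5, -6/5)
T3 rotate counter-clockwise with cos θ = 7/25, sin θ = 24/25: (3/5, -4/5) → (117/125, 44/125); (33/10, 3/5) → (87/250, 417/125); (-8/5, -6/5) → (88/125, -234/125)
T4 reflect across x = 0: (117/125, 44/125) → (-117/125, 44/125); (87/250, 417/125) → (-87/250, 417/125); (88/125, -234/125) → (-88/125, -234/125)
T5 reflect across x = 0: (-117/125, 44/125) → (117/125, 44/125); (-87/250, 417/125) → (87/250, 417/125); (-88/125, -234/125) → (88/125, -234/125)
T6 shear: y ← y − 1·x: (117/125, 44/125) → (117/125, -73/125); (87/250, 417/125) → (87/250, 747/250); (88/125, -234/125) → (88/125, -322/125)

image vertices: (117/125, -73/125), (87/250, 747/250), (88/125, -322/125)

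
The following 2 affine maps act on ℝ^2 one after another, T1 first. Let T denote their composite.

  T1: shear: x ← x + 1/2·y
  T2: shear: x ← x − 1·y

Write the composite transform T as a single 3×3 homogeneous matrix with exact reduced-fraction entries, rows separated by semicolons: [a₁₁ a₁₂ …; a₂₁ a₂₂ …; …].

T = [1 -1/2 0; 0 1 0; 0 0 1]

T1 = [1 1/2 0; 0 1 0; 0 0 1]
T2·T1 = [1 -1/2 0; 0 1 0; 0 0 1]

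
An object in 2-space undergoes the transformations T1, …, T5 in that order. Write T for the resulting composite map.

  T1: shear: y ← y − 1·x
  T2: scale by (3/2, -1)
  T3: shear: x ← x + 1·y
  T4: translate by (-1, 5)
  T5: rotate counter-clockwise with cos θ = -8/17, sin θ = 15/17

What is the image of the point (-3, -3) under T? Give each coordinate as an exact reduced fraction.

T1 shear: y ← y − 1·x: (-3, -3) → (-3, 0)
T2 scale by (3/2, -1): (-3, 0) → (-9/2, 0)
T3 shear: x ← x + 1·y: (-9/2, 0) → (-9/2, 0)
T4 translate by (-1, 5): (-9/2, 0) → (-11/2, 5)
T5 rotate counter-clockwise with cos θ = -8/17, sin θ = 15/17: (-11/2, 5) → (-31/17, -245/34)

T(p) = (-31/17, -245/34)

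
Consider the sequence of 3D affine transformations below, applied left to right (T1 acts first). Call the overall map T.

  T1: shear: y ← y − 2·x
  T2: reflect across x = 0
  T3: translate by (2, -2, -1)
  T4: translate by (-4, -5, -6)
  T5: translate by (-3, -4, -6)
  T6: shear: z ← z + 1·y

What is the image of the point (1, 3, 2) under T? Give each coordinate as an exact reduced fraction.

T1 shear: y ← y − 2·x: (1, 3, 2) → (1, 1, 2)
T2 reflect across x = 0: (1, 1, 2) → (-1, 1, 2)
T3 translate by (2, -2, -1): (-1, 1, 2) → (1, -1, 1)
T4 translate by (-4, -5, -6): (1, -1, 1) → (-3, -6, -5)
T5 translate by (-3, -4, -6): (-3, -6, -5) → (-6, -10, -11)
T6 shear: z ← z + 1·y: (-6, -10, -11) → (-6, -10, -21)

T(p) = (-6, -10, -21)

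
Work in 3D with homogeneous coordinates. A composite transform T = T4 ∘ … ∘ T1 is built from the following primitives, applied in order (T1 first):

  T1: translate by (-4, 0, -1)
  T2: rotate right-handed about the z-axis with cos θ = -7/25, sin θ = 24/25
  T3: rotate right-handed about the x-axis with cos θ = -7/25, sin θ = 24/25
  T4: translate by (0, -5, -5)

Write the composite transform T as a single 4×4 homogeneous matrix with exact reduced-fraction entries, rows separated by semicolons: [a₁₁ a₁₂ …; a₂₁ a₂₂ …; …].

T1 = [1 0 0 -4; 0 1 0 0; 0 0 1 -1; 0 0 0 1]
T2·T1 = [-7/25 -24/25 0 28/25; 24/25 -7/25 0 -96/25; 0 0 1 -1; 0 0 0 1]
T3·…·T1 = [-7/25 -24/25 0 28/25; -168/625 49/625 -24/25 1272/625; 576/625 -168/625 -7/25 -2129/625; 0 0 0 1]
T4·…·T1 = [-7/25 -24/25 0 28/25; -168/625 49/625 -24/25 -1853/625; 576/625 -168/625 -7/25 -5254/625; 0 0 0 1]

T = [-7/25 -24/25 0 28/25; -168/625 49/625 -24/25 -1853/625; 576/625 -168/625 -7/25 -5254/625; 0 0 0 1]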